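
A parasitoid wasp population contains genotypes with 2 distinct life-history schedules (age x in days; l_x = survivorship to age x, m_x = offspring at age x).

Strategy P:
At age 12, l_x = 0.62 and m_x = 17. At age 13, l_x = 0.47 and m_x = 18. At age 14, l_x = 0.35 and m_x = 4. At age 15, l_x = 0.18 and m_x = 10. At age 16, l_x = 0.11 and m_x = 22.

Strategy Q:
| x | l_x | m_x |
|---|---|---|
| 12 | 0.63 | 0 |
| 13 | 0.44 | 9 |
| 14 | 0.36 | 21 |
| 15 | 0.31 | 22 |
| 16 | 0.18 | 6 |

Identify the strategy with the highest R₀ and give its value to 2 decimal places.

Strategy P: R₀ = 0.62×17 + 0.47×18 + 0.35×4 + 0.18×10 + 0.11×22 = 24.6200
Strategy Q: R₀ = 0.63×0 + 0.44×9 + 0.36×21 + 0.31×22 + 0.18×6 = 19.4200
Highest R₀: strategy P with 24.6200.

24.62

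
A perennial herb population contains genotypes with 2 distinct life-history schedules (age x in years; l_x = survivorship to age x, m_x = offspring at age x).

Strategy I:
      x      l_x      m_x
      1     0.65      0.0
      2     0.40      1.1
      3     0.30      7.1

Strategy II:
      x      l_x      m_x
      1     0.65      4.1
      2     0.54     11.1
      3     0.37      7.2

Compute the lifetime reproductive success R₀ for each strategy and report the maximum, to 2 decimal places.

11.32

Strategy I: R₀ = 0.65×0.0 + 0.40×1.1 + 0.30×7.1 = 2.5700
Strategy II: R₀ = 0.65×4.1 + 0.54×11.1 + 0.37×7.2 = 11.3230
Highest R₀: strategy II with 11.3230.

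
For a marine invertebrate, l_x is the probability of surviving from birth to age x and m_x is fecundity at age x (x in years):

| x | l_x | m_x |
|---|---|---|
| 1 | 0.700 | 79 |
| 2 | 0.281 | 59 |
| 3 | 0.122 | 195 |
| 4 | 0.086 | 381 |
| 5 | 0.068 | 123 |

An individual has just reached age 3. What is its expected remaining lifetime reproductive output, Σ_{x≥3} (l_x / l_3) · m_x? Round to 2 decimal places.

l_3 = 0.122. Conditional survival from age 3 to x is l_x / l_3.
  x=3: (0.122/0.122) × 195 = 195.0000
  x=4: (0.086/0.122) × 381 = 268.5738
  x=5: (0.068/0.122) × 123 = 68.5574
Sum = 195.0000 + 268.5738 + 68.5574 = 532.1311

532.13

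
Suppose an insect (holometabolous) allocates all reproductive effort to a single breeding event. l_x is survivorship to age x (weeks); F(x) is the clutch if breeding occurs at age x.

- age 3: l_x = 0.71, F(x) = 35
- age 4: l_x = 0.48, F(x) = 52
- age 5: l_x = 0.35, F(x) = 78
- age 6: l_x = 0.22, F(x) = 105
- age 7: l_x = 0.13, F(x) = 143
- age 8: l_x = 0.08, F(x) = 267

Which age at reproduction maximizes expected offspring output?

Expected offspring if breeding at age x = l_x × F(x):
  age 3: 0.71 × 35 = 24.850
  age 4: 0.48 × 52 = 24.960
  age 5: 0.35 × 78 = 27.300
  age 6: 0.22 × 105 = 23.100
  age 7: 0.13 × 143 = 18.590
  age 8: 0.08 × 267 = 21.360
Maximum at age 5 (27.300).

5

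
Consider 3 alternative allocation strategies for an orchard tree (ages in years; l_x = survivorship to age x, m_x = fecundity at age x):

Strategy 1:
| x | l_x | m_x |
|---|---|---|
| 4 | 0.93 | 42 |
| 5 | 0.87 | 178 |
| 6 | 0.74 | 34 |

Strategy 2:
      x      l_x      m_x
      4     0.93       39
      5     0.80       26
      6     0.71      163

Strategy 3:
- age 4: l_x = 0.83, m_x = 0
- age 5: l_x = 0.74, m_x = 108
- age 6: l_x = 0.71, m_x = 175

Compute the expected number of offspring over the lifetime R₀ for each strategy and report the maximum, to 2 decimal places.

219.08

Strategy 1: R₀ = 0.93×42 + 0.87×178 + 0.74×34 = 219.0800
Strategy 2: R₀ = 0.93×39 + 0.80×26 + 0.71×163 = 172.8000
Strategy 3: R₀ = 0.83×0 + 0.74×108 + 0.71×175 = 204.1700
Highest R₀: strategy 1 with 219.0800.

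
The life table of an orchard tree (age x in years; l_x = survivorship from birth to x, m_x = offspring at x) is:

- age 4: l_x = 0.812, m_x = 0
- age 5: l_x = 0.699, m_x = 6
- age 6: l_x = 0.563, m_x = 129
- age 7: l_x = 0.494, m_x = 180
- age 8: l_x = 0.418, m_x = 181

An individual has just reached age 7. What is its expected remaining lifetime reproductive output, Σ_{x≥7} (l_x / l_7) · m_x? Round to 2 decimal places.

l_7 = 0.494. Conditional survival from age 7 to x is l_x / l_7.
  x=7: (0.494/0.494) × 180 = 180.0000
  x=8: (0.418/0.494) × 181 = 153.1538
Sum = 180.0000 + 153.1538 = 333.1538

333.15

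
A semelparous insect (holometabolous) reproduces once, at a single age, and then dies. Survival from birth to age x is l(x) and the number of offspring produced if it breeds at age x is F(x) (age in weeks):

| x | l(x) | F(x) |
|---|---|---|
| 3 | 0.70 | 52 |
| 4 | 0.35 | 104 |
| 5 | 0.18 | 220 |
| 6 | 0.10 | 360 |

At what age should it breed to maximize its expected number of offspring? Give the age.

5

Expected offspring if breeding at age x = l(x) × F(x):
  age 3: 0.70 × 52 = 36.400
  age 4: 0.35 × 104 = 36.400
  age 5: 0.18 × 220 = 39.600
  age 6: 0.10 × 360 = 36.000
Maximum at age 5 (39.600).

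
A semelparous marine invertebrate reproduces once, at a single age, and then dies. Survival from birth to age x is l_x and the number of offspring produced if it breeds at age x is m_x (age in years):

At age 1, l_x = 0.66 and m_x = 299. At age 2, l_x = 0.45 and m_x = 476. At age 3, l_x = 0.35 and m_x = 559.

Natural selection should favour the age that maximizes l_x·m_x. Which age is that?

2

Expected offspring if breeding at age x = l_x × m_x:
  age 1: 0.66 × 299 = 197.340
  age 2: 0.45 × 476 = 214.200
  age 3: 0.35 × 559 = 195.650
Maximum at age 2 (214.200).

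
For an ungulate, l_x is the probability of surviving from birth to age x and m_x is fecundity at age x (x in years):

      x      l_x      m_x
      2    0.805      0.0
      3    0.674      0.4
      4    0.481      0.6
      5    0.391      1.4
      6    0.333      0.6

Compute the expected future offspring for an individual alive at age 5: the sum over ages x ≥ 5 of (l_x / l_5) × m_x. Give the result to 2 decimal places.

1.91

l_5 = 0.391. Conditional survival from age 5 to x is l_x / l_5.
  x=5: (0.391/0.391) × 1.4 = 1.4000
  x=6: (0.333/0.391) × 0.6 = 0.5110
Sum = 1.4000 + 0.5110 = 1.9110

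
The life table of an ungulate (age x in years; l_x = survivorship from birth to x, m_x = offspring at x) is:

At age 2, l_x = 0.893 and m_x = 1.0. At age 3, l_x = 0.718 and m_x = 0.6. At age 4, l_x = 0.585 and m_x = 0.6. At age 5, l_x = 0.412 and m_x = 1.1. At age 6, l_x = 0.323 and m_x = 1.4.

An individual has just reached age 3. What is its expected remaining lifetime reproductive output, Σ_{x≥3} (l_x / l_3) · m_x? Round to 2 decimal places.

2.35

l_3 = 0.718. Conditional survival from age 3 to x is l_x / l_3.
  x=3: (0.718/0.718) × 0.6 = 0.6000
  x=4: (0.585/0.718) × 0.6 = 0.4889
  x=5: (0.412/0.718) × 1.1 = 0.6312
  x=6: (0.323/0.718) × 1.4 = 0.6298
Sum = 0.6000 + 0.4889 + 0.6312 + 0.6298 = 2.3499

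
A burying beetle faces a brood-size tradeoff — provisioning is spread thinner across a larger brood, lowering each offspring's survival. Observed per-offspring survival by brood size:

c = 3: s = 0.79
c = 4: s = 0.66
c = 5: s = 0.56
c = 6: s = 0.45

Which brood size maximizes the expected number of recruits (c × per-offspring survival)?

5

Expected recruits = c × s(c):
  c=3: 3 × 0.79 = 2.370
  c=4: 4 × 0.66 = 2.640
  c=5: 5 × 0.56 = 2.800
  c=6: 6 × 0.45 = 2.700
Maximum at c = 5 (2.800 recruits).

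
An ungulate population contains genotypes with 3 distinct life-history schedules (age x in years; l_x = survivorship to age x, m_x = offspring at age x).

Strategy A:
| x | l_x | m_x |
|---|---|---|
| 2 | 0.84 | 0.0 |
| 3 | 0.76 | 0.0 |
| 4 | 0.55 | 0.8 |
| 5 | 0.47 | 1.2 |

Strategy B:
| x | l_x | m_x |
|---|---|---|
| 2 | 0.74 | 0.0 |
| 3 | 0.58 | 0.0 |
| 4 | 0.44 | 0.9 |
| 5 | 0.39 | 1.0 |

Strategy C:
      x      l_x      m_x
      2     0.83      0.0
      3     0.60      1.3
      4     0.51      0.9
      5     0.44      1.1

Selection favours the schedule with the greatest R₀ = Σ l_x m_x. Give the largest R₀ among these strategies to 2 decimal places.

1.72

Strategy A: R₀ = 0.84×0.0 + 0.76×0.0 + 0.55×0.8 + 0.47×1.2 = 1.0040
Strategy B: R₀ = 0.74×0.0 + 0.58×0.0 + 0.44×0.9 + 0.39×1.0 = 0.7860
Strategy C: R₀ = 0.83×0.0 + 0.60×1.3 + 0.51×0.9 + 0.44×1.1 = 1.7230
Highest R₀: strategy C with 1.7230.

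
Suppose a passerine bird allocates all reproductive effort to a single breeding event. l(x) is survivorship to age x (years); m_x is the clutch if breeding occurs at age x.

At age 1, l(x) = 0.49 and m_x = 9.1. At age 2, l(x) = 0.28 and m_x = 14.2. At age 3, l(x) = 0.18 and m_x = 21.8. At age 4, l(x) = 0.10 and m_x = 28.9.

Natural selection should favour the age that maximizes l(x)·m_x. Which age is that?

Expected offspring if breeding at age x = l(x) × m_x:
  age 1: 0.49 × 9.1 = 4.459
  age 2: 0.28 × 14.2 = 3.976
  age 3: 0.18 × 21.8 = 3.924
  age 4: 0.10 × 28.9 = 2.890
Maximum at age 1 (4.459).

1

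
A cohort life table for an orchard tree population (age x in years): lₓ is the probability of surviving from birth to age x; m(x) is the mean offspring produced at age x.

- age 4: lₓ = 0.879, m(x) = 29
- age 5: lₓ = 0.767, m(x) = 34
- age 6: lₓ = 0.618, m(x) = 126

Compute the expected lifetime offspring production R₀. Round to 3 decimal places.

R₀ = Σ lₓ m(x):
  age 4: 0.879 × 29 = 25.4910
  age 5: 0.767 × 34 = 26.0780
  age 6: 0.618 × 126 = 77.8680
R₀ = 25.4910 + 26.0780 + 77.8680 = 129.4370

129.437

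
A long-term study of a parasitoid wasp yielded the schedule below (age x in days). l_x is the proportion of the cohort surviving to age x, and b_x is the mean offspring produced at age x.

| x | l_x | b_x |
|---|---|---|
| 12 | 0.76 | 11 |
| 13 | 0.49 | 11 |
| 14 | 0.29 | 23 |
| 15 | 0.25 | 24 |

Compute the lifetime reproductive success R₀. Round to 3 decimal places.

26.420

R₀ = Σ l_x b_x:
  age 12: 0.76 × 11 = 8.3600
  age 13: 0.49 × 11 = 5.3900
  age 14: 0.29 × 23 = 6.6700
  age 15: 0.25 × 24 = 6.0000
R₀ = 8.3600 + 5.3900 + 6.6700 + 6.0000 = 26.4200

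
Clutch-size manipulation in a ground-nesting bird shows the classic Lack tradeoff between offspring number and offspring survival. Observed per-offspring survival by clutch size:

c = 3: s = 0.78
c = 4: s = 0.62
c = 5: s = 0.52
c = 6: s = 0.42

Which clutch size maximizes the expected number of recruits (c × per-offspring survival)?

Expected recruits = c × s(c):
  c=3: 3 × 0.78 = 2.340
  c=4: 4 × 0.62 = 2.480
  c=5: 5 × 0.52 = 2.600
  c=6: 6 × 0.42 = 2.520
Maximum at c = 5 (2.600 recruits).

5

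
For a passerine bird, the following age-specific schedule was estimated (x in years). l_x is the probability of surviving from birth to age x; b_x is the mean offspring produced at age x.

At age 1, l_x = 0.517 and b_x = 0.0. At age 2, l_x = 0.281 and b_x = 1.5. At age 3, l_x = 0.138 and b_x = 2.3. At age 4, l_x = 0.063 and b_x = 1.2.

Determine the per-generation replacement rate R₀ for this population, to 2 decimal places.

0.81

R₀ = Σ l_x b_x:
  age 1: 0.517 × 0.0 = 0.0000
  age 2: 0.281 × 1.5 = 0.4215
  age 3: 0.138 × 2.3 = 0.3174
  age 4: 0.063 × 1.2 = 0.0756
R₀ = 0.0000 + 0.4215 + 0.3174 + 0.0756 = 0.8145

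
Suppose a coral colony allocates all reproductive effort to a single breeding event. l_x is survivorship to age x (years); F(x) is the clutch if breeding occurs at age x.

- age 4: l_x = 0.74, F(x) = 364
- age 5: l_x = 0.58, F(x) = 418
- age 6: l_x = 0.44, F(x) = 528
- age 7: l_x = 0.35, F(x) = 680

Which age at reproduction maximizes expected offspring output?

Expected offspring if breeding at age x = l_x × F(x):
  age 4: 0.74 × 364 = 269.360
  age 5: 0.58 × 418 = 242.440
  age 6: 0.44 × 528 = 232.320
  age 7: 0.35 × 680 = 238.000
Maximum at age 4 (269.360).

4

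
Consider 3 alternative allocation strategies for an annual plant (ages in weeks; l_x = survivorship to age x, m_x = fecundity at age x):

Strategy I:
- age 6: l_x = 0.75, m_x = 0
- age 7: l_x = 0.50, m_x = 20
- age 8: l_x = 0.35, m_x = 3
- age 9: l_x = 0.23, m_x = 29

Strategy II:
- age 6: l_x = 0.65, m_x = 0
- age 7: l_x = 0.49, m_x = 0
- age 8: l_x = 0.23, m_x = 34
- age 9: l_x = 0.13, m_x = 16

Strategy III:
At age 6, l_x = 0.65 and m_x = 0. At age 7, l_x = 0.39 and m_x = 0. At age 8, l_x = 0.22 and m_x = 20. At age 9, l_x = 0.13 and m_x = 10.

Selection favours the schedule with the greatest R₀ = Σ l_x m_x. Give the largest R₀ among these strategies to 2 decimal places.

Strategy I: R₀ = 0.75×0 + 0.50×20 + 0.35×3 + 0.23×29 = 17.7200
Strategy II: R₀ = 0.65×0 + 0.49×0 + 0.23×34 + 0.13×16 = 9.9000
Strategy III: R₀ = 0.65×0 + 0.39×0 + 0.22×20 + 0.13×10 = 5.7000
Highest R₀: strategy I with 17.7200.

17.72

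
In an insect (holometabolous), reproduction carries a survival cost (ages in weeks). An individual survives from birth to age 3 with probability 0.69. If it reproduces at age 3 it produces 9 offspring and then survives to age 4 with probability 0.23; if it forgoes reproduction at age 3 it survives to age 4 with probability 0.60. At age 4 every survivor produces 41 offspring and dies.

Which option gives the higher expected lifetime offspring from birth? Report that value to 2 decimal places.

16.97

breed at age 3: R₀ = 0.69 × (9 + 0.23 × 41) = 0.69 × 18.4300 = 12.7167
delay to age 4: R₀ = 0.69 × (0.60 × 41) = 0.69 × 24.6000 = 16.9740
Higher: delay to age 4 (16.9740).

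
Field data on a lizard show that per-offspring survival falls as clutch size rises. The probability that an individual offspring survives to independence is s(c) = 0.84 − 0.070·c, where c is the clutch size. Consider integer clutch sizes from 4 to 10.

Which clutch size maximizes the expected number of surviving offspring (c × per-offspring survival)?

Expected surviving offspring = c × s(c):
  c=4: 4 × 0.560 = 2.240
  c=5: 5 × 0.490 = 2.450
  c=6: 6 × 0.420 = 2.520
  c=7: 7 × 0.350 = 2.450
  c=8: 8 × 0.280 = 2.240
  c=9: 9 × 0.210 = 1.890
  c=10: 10 × 0.140 = 1.400
Maximum at c = 6 (2.520 surviving offspring).

6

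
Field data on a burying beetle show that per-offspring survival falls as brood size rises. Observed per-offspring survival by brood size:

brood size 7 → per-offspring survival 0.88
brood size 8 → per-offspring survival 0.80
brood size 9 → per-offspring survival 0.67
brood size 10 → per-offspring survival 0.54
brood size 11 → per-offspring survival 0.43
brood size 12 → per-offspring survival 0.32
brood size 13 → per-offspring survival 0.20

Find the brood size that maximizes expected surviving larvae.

8

Expected surviving larvae = c × s(c):
  c=7: 7 × 0.88 = 6.160
  c=8: 8 × 0.80 = 6.400
  c=9: 9 × 0.67 = 6.030
  c=10: 10 × 0.54 = 5.400
  c=11: 11 × 0.43 = 4.730
  c=12: 12 × 0.32 = 3.840
  c=13: 13 × 0.20 = 2.600
Maximum at c = 8 (6.400 surviving larvae).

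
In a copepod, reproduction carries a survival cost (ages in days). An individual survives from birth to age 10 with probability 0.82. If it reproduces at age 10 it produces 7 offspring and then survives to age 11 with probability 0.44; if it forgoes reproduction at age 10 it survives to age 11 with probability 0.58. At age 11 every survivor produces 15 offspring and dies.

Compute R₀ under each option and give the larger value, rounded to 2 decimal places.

breed at age 10: R₀ = 0.82 × (7 + 0.44 × 15) = 0.82 × 13.6000 = 11.1520
delay to age 11: R₀ = 0.82 × (0.58 × 15) = 0.82 × 8.7000 = 7.1340
Higher: breed at age 10 (11.1520).

11.15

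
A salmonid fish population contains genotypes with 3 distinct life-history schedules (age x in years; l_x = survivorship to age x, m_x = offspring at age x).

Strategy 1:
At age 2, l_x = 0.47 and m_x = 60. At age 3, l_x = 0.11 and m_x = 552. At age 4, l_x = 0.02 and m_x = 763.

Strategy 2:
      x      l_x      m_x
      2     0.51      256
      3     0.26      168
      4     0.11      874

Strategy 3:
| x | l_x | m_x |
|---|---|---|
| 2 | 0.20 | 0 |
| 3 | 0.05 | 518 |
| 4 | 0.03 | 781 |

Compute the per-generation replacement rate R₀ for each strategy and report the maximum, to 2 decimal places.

Strategy 1: R₀ = 0.47×60 + 0.11×552 + 0.02×763 = 104.1800
Strategy 2: R₀ = 0.51×256 + 0.26×168 + 0.11×874 = 270.3800
Strategy 3: R₀ = 0.20×0 + 0.05×518 + 0.03×781 = 49.3300
Highest R₀: strategy 2 with 270.3800.

270.38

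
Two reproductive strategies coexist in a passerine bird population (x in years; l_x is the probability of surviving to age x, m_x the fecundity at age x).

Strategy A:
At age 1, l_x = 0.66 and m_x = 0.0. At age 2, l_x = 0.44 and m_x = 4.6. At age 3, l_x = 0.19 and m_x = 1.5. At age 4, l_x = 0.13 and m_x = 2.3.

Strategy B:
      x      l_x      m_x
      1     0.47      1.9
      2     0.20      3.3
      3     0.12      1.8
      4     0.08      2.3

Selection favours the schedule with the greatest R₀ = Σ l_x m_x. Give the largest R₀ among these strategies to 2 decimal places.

2.61

Strategy A: R₀ = 0.66×0.0 + 0.44×4.6 + 0.19×1.5 + 0.13×2.3 = 2.6080
Strategy B: R₀ = 0.47×1.9 + 0.20×3.3 + 0.12×1.8 + 0.08×2.3 = 1.9530
Highest R₀: strategy A with 2.6080.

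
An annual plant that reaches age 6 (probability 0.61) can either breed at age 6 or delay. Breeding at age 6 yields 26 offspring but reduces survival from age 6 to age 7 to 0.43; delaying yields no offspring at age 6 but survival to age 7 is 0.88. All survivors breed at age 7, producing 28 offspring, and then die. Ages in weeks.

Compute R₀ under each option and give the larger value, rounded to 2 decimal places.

breed at age 6: R₀ = 0.61 × (26 + 0.43 × 28) = 0.61 × 38.0400 = 23.2044
delay to age 7: R₀ = 0.61 × (0.88 × 28) = 0.61 × 24.6400 = 15.0304
Higher: breed at age 6 (23.2044).

23.20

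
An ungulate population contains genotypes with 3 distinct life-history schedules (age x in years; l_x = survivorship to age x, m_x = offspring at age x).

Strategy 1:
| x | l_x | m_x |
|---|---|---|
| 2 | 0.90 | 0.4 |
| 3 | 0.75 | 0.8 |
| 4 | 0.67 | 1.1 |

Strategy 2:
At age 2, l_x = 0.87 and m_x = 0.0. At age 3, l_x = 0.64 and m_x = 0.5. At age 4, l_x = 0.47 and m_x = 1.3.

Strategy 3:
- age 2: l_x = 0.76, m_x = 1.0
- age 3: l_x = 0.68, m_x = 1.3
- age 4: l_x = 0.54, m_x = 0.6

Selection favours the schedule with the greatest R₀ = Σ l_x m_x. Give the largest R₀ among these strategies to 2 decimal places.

Strategy 1: R₀ = 0.90×0.4 + 0.75×0.8 + 0.67×1.1 = 1.6970
Strategy 2: R₀ = 0.87×0.0 + 0.64×0.5 + 0.47×1.3 = 0.9310
Strategy 3: R₀ = 0.76×1.0 + 0.68×1.3 + 0.54×0.6 = 1.9680
Highest R₀: strategy 3 with 1.9680.

1.97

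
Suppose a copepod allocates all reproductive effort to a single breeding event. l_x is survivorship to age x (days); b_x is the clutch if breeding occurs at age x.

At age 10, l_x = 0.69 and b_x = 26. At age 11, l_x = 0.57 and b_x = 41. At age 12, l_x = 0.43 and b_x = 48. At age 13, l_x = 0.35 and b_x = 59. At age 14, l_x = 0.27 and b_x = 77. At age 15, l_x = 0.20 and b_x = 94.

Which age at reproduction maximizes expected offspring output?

Expected offspring if breeding at age x = l_x × b_x:
  age 10: 0.69 × 26 = 17.940
  age 11: 0.57 × 41 = 23.370
  age 12: 0.43 × 48 = 20.640
  age 13: 0.35 × 59 = 20.650
  age 14: 0.27 × 77 = 20.790
  age 15: 0.20 × 94 = 18.800
Maximum at age 11 (23.370).

11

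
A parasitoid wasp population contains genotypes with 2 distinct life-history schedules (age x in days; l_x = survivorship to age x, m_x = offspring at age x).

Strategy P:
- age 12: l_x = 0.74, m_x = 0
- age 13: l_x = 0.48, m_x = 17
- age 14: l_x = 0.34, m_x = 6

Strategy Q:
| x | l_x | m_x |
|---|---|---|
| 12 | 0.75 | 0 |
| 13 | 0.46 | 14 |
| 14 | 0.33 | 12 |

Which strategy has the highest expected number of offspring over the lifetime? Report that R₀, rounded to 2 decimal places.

Strategy P: R₀ = 0.74×0 + 0.48×17 + 0.34×6 = 10.2000
Strategy Q: R₀ = 0.75×0 + 0.46×14 + 0.33×12 = 10.4000
Highest R₀: strategy Q with 10.4000.

10.40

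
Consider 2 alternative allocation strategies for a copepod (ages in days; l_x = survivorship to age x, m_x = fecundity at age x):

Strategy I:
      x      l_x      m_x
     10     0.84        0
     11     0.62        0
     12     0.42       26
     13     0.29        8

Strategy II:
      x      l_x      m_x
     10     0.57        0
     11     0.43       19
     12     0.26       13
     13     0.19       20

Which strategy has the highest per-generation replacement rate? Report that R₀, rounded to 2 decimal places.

Strategy I: R₀ = 0.84×0 + 0.62×0 + 0.42×26 + 0.29×8 = 13.2400
Strategy II: R₀ = 0.57×0 + 0.43×19 + 0.26×13 + 0.19×20 = 15.3500
Highest R₀: strategy II with 15.3500.

15.35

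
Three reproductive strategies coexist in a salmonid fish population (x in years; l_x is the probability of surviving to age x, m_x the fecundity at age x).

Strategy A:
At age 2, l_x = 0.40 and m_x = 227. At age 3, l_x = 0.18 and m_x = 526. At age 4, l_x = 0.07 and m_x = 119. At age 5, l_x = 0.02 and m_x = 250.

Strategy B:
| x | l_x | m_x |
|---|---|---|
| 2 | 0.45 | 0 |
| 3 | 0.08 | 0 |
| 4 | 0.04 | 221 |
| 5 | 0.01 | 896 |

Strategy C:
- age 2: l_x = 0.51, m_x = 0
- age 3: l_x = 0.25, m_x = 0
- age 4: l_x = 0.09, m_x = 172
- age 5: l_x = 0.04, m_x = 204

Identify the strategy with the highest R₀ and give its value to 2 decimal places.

198.81

Strategy A: R₀ = 0.40×227 + 0.18×526 + 0.07×119 + 0.02×250 = 198.8100
Strategy B: R₀ = 0.45×0 + 0.08×0 + 0.04×221 + 0.01×896 = 17.8000
Strategy C: R₀ = 0.51×0 + 0.25×0 + 0.09×172 + 0.04×204 = 23.6400
Highest R₀: strategy A with 198.8100.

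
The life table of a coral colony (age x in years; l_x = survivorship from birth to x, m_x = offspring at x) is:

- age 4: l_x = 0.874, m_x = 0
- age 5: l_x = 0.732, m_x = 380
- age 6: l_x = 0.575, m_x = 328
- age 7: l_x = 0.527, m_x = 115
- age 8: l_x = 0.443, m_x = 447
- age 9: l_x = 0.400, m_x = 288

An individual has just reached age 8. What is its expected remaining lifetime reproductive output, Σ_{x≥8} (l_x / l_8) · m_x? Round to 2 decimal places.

707.05

l_8 = 0.443. Conditional survival from age 8 to x is l_x / l_8.
  x=8: (0.443/0.443) × 447 = 447.0000
  x=9: (0.400/0.443) × 288 = 260.0451
Sum = 447.0000 + 260.0451 = 707.0451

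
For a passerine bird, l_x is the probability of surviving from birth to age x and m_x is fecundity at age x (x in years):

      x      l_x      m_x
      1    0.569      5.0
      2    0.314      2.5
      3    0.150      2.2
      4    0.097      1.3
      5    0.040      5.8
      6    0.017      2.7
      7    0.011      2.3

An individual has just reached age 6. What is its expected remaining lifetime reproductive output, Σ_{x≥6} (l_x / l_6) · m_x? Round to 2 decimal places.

l_6 = 0.017. Conditional survival from age 6 to x is l_x / l_6.
  x=6: (0.017/0.017) × 2.7 = 2.7000
  x=7: (0.011/0.017) × 2.3 = 1.4882
Sum = 2.7000 + 1.4882 = 4.1882

4.19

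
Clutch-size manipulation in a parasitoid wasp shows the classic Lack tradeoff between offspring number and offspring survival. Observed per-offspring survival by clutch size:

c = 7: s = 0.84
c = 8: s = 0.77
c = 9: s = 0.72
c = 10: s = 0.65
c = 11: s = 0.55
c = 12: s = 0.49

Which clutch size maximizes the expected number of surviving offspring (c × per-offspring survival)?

10

Expected surviving offspring = c × s(c):
  c=7: 7 × 0.84 = 5.880
  c=8: 8 × 0.77 = 6.160
  c=9: 9 × 0.72 = 6.480
  c=10: 10 × 0.65 = 6.500
  c=11: 11 × 0.55 = 6.050
  c=12: 12 × 0.49 = 5.880
Maximum at c = 10 (6.500 surviving offspring).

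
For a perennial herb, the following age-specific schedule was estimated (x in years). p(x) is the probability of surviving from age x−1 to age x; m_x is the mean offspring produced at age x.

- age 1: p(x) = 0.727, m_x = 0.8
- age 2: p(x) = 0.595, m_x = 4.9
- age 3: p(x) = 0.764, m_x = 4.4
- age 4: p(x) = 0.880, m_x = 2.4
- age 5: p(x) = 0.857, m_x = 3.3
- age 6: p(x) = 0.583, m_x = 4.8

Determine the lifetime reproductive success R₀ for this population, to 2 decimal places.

Survivorship from birth: l_x = p_1·p_2·…·p_x.
  l_1 = 0.72700
  l_2 = 0.43256
  l_3 = 0.33048
  l_4 = 0.29082
  l_5 = 0.24923
  l_6 = 0.14530
R₀ = Σ l_x m_x:
  age 1: 0.72700 × 0.8 = 0.5816
  age 2: 0.43256 × 4.9 = 2.1195
  age 3: 0.33048 × 4.4 = 1.4541
  age 4: 0.29082 × 2.4 = 0.6980
  age 5: 0.24923 × 3.3 = 0.8225
  age 6: 0.14530 × 4.8 = 0.6974
R₀ = 0.5816 + 2.1195 + 1.4541 + 0.6980 + 0.8225 + 0.6974 = 6.3731

6.37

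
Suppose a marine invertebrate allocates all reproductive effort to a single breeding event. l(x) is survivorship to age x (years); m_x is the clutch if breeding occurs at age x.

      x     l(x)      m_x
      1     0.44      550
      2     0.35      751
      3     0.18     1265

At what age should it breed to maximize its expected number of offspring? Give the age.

Expected offspring if breeding at age x = l(x) × m_x:
  age 1: 0.44 × 550 = 242.000
  age 2: 0.35 × 751 = 262.850
  age 3: 0.18 × 1265 = 227.700
Maximum at age 2 (262.850).

2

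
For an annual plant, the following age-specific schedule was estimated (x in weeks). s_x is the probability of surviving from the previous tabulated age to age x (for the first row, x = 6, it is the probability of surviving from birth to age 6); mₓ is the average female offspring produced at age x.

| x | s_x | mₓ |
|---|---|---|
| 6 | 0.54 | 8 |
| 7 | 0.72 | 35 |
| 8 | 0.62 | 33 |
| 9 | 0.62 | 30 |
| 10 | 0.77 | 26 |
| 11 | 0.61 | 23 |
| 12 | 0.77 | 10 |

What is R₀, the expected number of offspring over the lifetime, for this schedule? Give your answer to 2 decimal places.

35.51

Survivorship from birth: l_x = s_6·s_7·…·s_x.
  l_6 = 0.54000
  l_7 = 0.38880
  l_8 = 0.24106
  l_9 = 0.14945
  l_10 = 0.11508
  l_11 = 0.07020
  l_12 = 0.05405
R₀ = Σ l_x mₓ:
  age 6: 0.54000 × 8 = 4.3200
  age 7: 0.38880 × 35 = 13.6080
  age 8: 0.24106 × 33 = 7.9550
  age 9: 0.14945 × 30 = 4.4835
  age 10: 0.11508 × 26 = 2.9921
  age 11: 0.07020 × 23 = 1.6146
  age 12: 0.05405 × 10 = 0.5405
R₀ = 4.3200 + 13.6080 + 7.9550 + 4.4835 + 2.9921 + 1.6146 + 0.5405 = 35.5137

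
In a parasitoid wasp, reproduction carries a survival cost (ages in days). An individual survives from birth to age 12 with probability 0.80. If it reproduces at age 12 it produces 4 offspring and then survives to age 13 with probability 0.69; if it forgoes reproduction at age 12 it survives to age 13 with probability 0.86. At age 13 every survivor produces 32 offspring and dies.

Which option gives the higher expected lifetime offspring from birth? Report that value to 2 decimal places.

22.02

breed at age 12: R₀ = 0.80 × (4 + 0.69 × 32) = 0.80 × 26.0800 = 20.8640
delay to age 13: R₀ = 0.80 × (0.86 × 32) = 0.80 × 27.5200 = 22.0160
Higher: delay to age 13 (22.0160).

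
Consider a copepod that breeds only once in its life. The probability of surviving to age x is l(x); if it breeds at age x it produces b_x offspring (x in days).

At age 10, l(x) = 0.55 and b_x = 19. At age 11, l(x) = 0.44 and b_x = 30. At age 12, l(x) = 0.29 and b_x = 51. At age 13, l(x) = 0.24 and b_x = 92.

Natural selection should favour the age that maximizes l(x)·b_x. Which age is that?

13

Expected offspring if breeding at age x = l(x) × b_x:
  age 10: 0.55 × 19 = 10.450
  age 11: 0.44 × 30 = 13.200
  age 12: 0.29 × 51 = 14.790
  age 13: 0.24 × 92 = 22.080
Maximum at age 13 (22.080).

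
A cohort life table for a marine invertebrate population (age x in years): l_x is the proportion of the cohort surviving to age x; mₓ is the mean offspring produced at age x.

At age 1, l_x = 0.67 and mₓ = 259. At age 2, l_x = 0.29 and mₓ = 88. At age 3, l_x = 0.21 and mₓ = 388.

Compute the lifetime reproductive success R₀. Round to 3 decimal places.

280.530

R₀ = Σ l_x mₓ:
  age 1: 0.67 × 259 = 173.5300
  age 2: 0.29 × 88 = 25.5200
  age 3: 0.21 × 388 = 81.4800
R₀ = 173.5300 + 25.5200 + 81.4800 = 280.5300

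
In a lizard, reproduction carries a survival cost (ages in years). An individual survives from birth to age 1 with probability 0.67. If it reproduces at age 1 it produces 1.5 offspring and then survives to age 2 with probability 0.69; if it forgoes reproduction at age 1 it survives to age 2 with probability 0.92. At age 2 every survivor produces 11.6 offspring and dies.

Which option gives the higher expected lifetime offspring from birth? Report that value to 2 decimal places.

7.15

breed at age 1: R₀ = 0.67 × (1.5 + 0.69 × 11.6) = 0.67 × 9.5040 = 6.3677
delay to age 2: R₀ = 0.67 × (0.92 × 11.6) = 0.67 × 10.6720 = 7.1502
Higher: delay to age 2 (7.1502).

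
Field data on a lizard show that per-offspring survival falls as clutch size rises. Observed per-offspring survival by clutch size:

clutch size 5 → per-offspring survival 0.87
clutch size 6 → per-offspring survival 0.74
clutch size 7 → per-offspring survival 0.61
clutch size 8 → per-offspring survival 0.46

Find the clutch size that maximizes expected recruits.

6

Expected recruits = c × s(c):
  c=5: 5 × 0.87 = 4.350
  c=6: 6 × 0.74 = 4.440
  c=7: 7 × 0.61 = 4.270
  c=8: 8 × 0.46 = 3.680
Maximum at c = 6 (4.440 recruits).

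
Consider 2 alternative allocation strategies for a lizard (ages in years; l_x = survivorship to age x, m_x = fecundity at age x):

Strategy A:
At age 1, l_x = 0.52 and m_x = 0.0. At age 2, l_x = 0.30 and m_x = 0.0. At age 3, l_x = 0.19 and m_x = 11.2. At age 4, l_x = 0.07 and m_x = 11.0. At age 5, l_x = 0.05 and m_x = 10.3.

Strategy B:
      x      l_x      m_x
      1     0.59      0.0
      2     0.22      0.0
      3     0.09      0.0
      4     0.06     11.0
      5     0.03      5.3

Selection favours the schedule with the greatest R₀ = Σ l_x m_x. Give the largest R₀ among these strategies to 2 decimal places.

Strategy A: R₀ = 0.52×0.0 + 0.30×0.0 + 0.19×11.2 + 0.07×11.0 + 0.05×10.3 = 3.4130
Strategy B: R₀ = 0.59×0.0 + 0.22×0.0 + 0.09×0.0 + 0.06×11.0 + 0.03×5.3 = 0.8190
Highest R₀: strategy A with 3.4130.

3.41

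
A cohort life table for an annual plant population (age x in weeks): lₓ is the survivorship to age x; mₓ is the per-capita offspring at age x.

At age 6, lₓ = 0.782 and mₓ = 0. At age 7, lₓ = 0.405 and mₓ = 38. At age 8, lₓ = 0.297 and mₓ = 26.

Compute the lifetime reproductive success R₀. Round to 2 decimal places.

23.11

R₀ = Σ lₓ mₓ:
  age 6: 0.782 × 0 = 0.0000
  age 7: 0.405 × 38 = 15.3900
  age 8: 0.297 × 26 = 7.7220
R₀ = 0.0000 + 15.3900 + 7.7220 = 23.1120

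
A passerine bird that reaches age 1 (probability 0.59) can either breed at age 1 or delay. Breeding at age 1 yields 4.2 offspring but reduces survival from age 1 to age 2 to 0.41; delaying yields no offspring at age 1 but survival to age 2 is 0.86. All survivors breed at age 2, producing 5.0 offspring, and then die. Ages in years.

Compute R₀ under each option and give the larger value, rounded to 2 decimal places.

breed at age 1: R₀ = 0.59 × (4.2 + 0.41 × 5.0) = 0.59 × 6.2500 = 3.6875
delay to age 2: R₀ = 0.59 × (0.86 × 5.0) = 0.59 × 4.3000 = 2.5370
Higher: breed at age 1 (3.6875).

3.69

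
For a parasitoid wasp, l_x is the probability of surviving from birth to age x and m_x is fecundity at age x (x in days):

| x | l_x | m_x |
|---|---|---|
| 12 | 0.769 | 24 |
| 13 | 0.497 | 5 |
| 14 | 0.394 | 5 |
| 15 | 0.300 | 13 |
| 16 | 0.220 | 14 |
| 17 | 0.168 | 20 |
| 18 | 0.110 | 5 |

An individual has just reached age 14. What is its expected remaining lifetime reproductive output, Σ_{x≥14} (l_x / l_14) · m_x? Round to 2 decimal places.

l_14 = 0.394. Conditional survival from age 14 to x is l_x / l_14.
  x=14: (0.394/0.394) × 5 = 5.0000
  x=15: (0.300/0.394) × 13 = 9.8985
  x=16: (0.220/0.394) × 14 = 7.8173
  x=17: (0.168/0.394) × 20 = 8.5279
  x=18: (0.110/0.394) × 5 = 1.3959
Sum = 5.0000 + 9.8985 + 7.8173 + 8.5279 + 1.3959 = 32.6396

32.64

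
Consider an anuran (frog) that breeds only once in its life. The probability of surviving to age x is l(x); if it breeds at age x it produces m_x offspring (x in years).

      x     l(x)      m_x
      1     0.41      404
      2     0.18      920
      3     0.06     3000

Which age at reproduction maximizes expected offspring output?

3

Expected offspring if breeding at age x = l(x) × m_x:
  age 1: 0.41 × 404 = 165.640
  age 2: 0.18 × 920 = 165.600
  age 3: 0.06 × 3000 = 180.000
Maximum at age 3 (180.000).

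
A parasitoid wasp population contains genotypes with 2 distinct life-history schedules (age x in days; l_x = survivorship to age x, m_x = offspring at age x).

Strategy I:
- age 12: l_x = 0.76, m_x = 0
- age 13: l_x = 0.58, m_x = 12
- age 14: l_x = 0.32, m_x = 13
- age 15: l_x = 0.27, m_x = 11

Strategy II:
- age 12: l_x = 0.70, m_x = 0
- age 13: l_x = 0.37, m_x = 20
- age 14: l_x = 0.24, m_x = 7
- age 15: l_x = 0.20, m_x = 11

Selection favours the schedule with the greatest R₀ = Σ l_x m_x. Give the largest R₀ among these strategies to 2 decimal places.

Strategy I: R₀ = 0.76×0 + 0.58×12 + 0.32×13 + 0.27×11 = 14.0900
Strategy II: R₀ = 0.70×0 + 0.37×20 + 0.24×7 + 0.20×11 = 11.2800
Highest R₀: strategy I with 14.0900.

14.09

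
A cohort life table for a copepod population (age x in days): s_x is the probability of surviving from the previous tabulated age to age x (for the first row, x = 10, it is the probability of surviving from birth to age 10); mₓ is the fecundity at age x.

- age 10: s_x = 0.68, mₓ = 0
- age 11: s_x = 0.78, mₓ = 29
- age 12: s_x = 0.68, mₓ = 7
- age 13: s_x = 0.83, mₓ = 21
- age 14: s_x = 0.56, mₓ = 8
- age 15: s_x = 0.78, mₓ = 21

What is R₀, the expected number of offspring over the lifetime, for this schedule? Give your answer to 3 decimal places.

Survivorship from birth: l_x = s_10·s_11·…·s_x.
  l_10 = 0.68000
  l_11 = 0.53040
  l_12 = 0.36067
  l_13 = 0.29936
  l_14 = 0.16764
  l_15 = 0.13076
R₀ = Σ l_x mₓ:
  age 10: 0.68000 × 0 = 0.0000
  age 11: 0.53040 × 29 = 15.3816
  age 12: 0.36067 × 7 = 2.5247
  age 13: 0.29936 × 21 = 6.2866
  age 14: 0.16764 × 8 = 1.3411
  age 15: 0.13076 × 21 = 2.7460
R₀ = 0.0000 + 15.3816 + 2.5247 + 6.2866 + 1.3411 + 2.7460 = 28.2799

28.280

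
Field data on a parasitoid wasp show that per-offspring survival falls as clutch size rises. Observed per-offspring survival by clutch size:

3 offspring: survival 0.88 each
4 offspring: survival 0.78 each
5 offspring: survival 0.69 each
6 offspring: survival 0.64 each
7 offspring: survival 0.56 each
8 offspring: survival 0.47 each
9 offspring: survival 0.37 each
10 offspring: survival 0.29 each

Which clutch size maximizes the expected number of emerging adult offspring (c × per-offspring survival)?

Expected emerging adult offspring = c × s(c):
  c=3: 3 × 0.88 = 2.640
  c=4: 4 × 0.78 = 3.120
  c=5: 5 × 0.69 = 3.450
  c=6: 6 × 0.64 = 3.840
  c=7: 7 × 0.56 = 3.920
  c=8: 8 × 0.47 = 3.760
  c=9: 9 × 0.37 = 3.330
  c=10: 10 × 0.29 = 2.900
Maximum at c = 7 (3.920 emerging adult offspring).

7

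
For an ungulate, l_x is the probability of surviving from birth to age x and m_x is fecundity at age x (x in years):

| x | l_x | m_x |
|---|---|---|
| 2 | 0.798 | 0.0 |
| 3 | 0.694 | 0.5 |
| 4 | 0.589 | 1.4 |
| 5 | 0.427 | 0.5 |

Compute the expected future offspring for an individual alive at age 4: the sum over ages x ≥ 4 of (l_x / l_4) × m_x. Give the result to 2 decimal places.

l_4 = 0.589. Conditional survival from age 4 to x is l_x / l_4.
  x=4: (0.589/0.589) × 1.4 = 1.4000
  x=5: (0.427/0.589) × 0.5 = 0.3625
Sum = 1.4000 + 0.3625 = 1.7625

1.76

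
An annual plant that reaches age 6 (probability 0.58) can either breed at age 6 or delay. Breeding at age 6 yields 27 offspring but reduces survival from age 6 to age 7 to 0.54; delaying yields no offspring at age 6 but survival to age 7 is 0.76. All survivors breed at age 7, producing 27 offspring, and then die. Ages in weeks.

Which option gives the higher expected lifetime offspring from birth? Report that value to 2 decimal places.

24.12

breed at age 6: R₀ = 0.58 × (27 + 0.54 × 27) = 0.58 × 41.5800 = 24.1164
delay to age 7: R₀ = 0.58 × (0.76 × 27) = 0.58 × 20.5200 = 11.9016
Higher: breed at age 6 (24.1164).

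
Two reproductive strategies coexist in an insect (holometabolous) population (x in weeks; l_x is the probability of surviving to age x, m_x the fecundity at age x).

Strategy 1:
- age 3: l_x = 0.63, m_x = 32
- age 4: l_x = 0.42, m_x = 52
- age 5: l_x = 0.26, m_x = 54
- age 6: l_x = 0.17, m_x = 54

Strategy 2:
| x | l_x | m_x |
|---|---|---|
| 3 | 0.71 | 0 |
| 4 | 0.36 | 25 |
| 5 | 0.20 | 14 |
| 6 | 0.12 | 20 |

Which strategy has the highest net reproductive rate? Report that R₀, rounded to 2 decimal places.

Strategy 1: R₀ = 0.63×32 + 0.42×52 + 0.26×54 + 0.17×54 = 65.2200
Strategy 2: R₀ = 0.71×0 + 0.36×25 + 0.20×14 + 0.12×20 = 14.2000
Highest R₀: strategy 1 with 65.2200.

65.22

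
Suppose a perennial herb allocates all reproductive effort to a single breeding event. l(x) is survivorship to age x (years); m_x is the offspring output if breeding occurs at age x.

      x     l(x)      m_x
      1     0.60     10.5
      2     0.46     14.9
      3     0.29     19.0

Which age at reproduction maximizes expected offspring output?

2

Expected offspring if breeding at age x = l(x) × m_x:
  age 1: 0.60 × 10.5 = 6.300
  age 2: 0.46 × 14.9 = 6.854
  age 3: 0.29 × 19.0 = 5.510
Maximum at age 2 (6.854).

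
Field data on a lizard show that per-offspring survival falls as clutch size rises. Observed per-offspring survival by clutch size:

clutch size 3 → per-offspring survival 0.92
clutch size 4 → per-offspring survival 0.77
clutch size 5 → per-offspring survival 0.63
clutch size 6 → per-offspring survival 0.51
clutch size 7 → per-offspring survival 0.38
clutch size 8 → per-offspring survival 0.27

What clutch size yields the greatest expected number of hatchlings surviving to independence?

5

Expected hatchlings surviving to independence = c × s(c):
  c=3: 3 × 0.92 = 2.760
  c=4: 4 × 0.77 = 3.080
  c=5: 5 × 0.63 = 3.150
  c=6: 6 × 0.51 = 3.060
  c=7: 7 × 0.38 = 2.660
  c=8: 8 × 0.27 = 2.160
Maximum at c = 5 (3.150 hatchlings surviving to independence).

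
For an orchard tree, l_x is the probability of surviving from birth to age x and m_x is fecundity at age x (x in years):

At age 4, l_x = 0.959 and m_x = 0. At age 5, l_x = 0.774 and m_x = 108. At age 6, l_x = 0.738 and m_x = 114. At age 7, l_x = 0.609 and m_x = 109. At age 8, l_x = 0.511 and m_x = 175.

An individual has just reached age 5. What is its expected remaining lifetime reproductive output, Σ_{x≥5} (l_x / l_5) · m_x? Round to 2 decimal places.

418.00

l_5 = 0.774. Conditional survival from age 5 to x is l_x / l_5.
  x=5: (0.774/0.774) × 108 = 108.0000
  x=6: (0.738/0.774) × 114 = 108.6977
  x=7: (0.609/0.774) × 109 = 85.7636
  x=8: (0.511/0.774) × 175 = 115.5362
Sum = 108.0000 + 108.6977 + 85.7636 + 115.5362 = 417.9974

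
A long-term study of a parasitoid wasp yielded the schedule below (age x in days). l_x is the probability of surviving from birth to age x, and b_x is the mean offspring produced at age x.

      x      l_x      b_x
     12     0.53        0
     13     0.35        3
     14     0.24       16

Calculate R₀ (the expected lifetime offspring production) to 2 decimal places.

R₀ = Σ l_x b_x:
  age 12: 0.53 × 0 = 0.0000
  age 13: 0.35 × 3 = 1.0500
  age 14: 0.24 × 16 = 3.8400
R₀ = 0.0000 + 1.0500 + 3.8400 = 4.8900

4.89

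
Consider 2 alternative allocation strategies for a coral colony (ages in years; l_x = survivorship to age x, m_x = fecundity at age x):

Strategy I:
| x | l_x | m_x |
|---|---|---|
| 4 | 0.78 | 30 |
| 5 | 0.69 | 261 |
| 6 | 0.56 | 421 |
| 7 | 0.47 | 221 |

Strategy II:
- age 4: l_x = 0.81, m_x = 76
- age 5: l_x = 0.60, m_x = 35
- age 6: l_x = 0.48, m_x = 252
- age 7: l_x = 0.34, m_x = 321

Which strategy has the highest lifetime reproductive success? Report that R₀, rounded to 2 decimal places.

Strategy I: R₀ = 0.78×30 + 0.69×261 + 0.56×421 + 0.47×221 = 543.1200
Strategy II: R₀ = 0.81×76 + 0.60×35 + 0.48×252 + 0.34×321 = 312.6600
Highest R₀: strategy I with 543.1200.

543.12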